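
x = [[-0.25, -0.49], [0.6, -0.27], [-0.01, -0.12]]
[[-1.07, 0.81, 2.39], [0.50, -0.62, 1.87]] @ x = [[0.73, 0.02], [-0.52, -0.3]]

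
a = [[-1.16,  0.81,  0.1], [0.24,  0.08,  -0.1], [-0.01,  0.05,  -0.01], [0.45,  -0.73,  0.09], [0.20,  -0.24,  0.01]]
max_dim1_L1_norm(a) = 2.07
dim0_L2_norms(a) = [1.28, 1.12, 0.17]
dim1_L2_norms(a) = [1.42, 0.27, 0.05, 0.86, 0.31]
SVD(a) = [[-0.85, -0.38, 0.22], [0.08, 0.59, 0.40], [-0.02, 0.08, -0.49], [0.49, -0.70, 0.02], [0.19, -0.13, 0.74]] @ diag([1.6627672539596625, 0.40593486408862967, 0.004684578613739809]) @ [[0.76,  -0.65,  -0.03], [0.59,  0.70,  -0.4], [-0.28,  -0.29,  -0.92]]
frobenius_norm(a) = 1.71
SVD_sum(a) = [[-1.07, 0.92, 0.04], [0.10, -0.09, -0.00], [-0.03, 0.03, 0.0], [0.62, -0.53, -0.02], [0.23, -0.20, -0.01]] + [[-0.09, -0.11, 0.06], [0.14, 0.17, -0.09], [0.02, 0.02, -0.01], [-0.17, -0.20, 0.11], [-0.03, -0.04, 0.02]] + [[-0.00, -0.00, -0.00], [-0.0, -0.00, -0.0], [0.00, 0.0, 0.0], [-0.0, -0.0, -0.0], [-0.0, -0.0, -0.0]]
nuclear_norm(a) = 2.07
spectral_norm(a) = 1.66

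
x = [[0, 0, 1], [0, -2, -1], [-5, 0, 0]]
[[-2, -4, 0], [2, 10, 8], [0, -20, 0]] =x @ [[0, 4, 0], [0, -3, -4], [-2, -4, 0]]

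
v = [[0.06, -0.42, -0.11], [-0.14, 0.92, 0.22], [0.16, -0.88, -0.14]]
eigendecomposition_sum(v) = [[0.06,-0.42,-0.11],  [-0.14,0.96,0.26],  [0.15,-1.03,-0.27]] + [[-0.00, -0.00, -0.00], [-0.00, -0.00, -0.00], [0.00, 0.0, 0.0]] + [[0.00,0.0,0.0], [-0.00,-0.04,-0.04], [0.01,0.15,0.13]]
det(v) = -0.00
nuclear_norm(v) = 1.45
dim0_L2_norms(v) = [0.22, 1.34, 0.28]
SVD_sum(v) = [[0.07, -0.42, -0.09], [-0.15, 0.92, 0.19], [0.14, -0.87, -0.18]] + [[-0.01, 0.00, -0.02], [0.01, -0.0, 0.03], [0.02, -0.01, 0.04]] + [[-0.00,-0.00,0.00],  [-0.00,-0.0,0.0],  [-0.00,-0.0,0.0]]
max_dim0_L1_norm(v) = 2.22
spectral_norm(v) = 1.39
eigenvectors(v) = [[0.29, -0.91, 0.02], [-0.65, -0.22, -0.25], [0.70, 0.34, 0.97]]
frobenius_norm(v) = 1.39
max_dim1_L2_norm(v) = 0.96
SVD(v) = [[-0.32, 0.41, -0.86], [0.69, -0.52, -0.50], [-0.65, -0.75, -0.12]] @ diag([1.3865558724435645, 0.05968859604871557, 0.0002899896536876888]) @ [[-0.16, 0.97, 0.2], [-0.37, 0.13, -0.92], [0.91, 0.22, -0.34]]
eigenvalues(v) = [0.75, -0.0, 0.09]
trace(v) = 0.84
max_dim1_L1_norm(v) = 1.28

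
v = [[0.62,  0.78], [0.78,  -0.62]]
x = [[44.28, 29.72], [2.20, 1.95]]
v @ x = [[29.17,19.95],  [33.17,21.97]]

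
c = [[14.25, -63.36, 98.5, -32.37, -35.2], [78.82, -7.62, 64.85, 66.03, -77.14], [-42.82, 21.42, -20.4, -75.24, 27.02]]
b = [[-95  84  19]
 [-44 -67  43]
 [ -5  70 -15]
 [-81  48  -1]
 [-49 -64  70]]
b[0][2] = 19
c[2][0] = -42.82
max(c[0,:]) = 98.5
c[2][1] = 21.42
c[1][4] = -77.14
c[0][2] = 98.5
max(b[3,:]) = 48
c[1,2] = 64.85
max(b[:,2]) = 70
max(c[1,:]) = 78.82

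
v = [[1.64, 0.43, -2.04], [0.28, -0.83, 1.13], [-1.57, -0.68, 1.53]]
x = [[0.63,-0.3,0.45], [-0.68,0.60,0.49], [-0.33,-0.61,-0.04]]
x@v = [[0.24,  0.21,  -0.94], [-1.72,  -1.12,  2.81], [-0.65,  0.39,  -0.08]]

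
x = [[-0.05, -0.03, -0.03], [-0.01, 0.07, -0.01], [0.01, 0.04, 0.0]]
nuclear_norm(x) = 0.15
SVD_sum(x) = [[-0.01, -0.04, -0.0], [0.02, 0.06, 0.01], [0.01, 0.04, 0.0]] + [[-0.04, 0.01, -0.03],  [-0.03, 0.01, -0.02],  [-0.0, 0.00, -0.0]] + [[0.00, -0.0, -0.00], [-0.00, 0.00, 0.0], [0.00, -0.0, -0.00]]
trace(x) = 0.02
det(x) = 0.00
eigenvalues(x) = [-0.04, -0.01, 0.07]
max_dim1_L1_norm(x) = 0.11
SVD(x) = [[-0.51, -0.83, 0.23],[0.73, -0.55, -0.41],[0.47, -0.04, 0.88]] @ diag([0.08797658913489326, 0.05788132017283859, 0.0031420597129163497]) @ [[0.26, 0.96, 0.09], [0.81, -0.27, 0.53], [0.53, -0.06, -0.85]]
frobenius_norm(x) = 0.11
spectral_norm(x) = 0.09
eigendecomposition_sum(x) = [[-0.05,-0.00,-0.04], [-0.0,-0.00,-0.00], [0.02,0.00,0.01]] + [[0.0,-0.0,0.0], [-0.00,0.00,-0.00], [-0.0,0.00,-0.01]] + [[0.0, -0.03, 0.0], [-0.01, 0.07, -0.01], [-0.0, 0.04, -0.0]]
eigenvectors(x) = [[0.96, -0.57, -0.32], [0.06, 0.03, 0.84], [-0.28, 0.82, 0.44]]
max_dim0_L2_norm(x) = 0.09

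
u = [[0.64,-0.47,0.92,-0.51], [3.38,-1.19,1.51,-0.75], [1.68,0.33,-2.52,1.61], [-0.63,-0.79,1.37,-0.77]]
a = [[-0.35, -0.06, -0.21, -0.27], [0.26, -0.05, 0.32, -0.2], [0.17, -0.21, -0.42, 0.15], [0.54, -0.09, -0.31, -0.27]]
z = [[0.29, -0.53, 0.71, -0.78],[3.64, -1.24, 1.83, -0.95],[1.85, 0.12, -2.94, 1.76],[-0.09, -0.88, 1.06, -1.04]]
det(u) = 0.03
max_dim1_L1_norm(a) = 1.21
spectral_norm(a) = 0.78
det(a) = 0.03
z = u + a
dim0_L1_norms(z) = [5.87, 2.77, 6.54, 4.53]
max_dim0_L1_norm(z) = 6.54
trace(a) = -1.09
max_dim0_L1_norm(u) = 6.33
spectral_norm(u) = 4.21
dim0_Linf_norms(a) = [0.54, 0.21, 0.42, 0.27]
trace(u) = -3.84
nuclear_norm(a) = 1.97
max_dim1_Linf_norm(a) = 0.54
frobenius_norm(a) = 1.09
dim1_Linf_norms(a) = [0.35, 0.32, 0.42, 0.54]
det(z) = -1.78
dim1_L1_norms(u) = [2.54, 6.83, 6.14, 3.56]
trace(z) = -4.93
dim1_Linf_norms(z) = [0.78, 3.64, 2.94, 1.06]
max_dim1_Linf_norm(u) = 3.38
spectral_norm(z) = 4.66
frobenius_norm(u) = 5.73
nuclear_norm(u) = 8.54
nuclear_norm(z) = 9.59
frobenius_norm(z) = 6.22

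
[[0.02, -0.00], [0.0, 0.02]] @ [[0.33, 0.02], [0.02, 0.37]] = [[0.01, 0.00], [0.0, 0.01]]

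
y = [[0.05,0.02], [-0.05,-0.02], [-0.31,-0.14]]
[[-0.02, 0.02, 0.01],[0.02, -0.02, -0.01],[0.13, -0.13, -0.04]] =y @ [[-0.38, 0.7, 0.17], [-0.08, -0.60, -0.09]]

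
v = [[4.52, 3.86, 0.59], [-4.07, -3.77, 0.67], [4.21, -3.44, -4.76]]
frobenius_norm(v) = 10.91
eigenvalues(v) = [(2.94+0j), (-3.48+1.82j), (-3.48-1.82j)]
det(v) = 45.26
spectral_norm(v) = 8.32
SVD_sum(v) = [[4.77, 2.38, -1.26], [-4.65, -2.32, 1.23], [2.85, 1.42, -0.75]] + [[-0.48,1.74,1.46],  [0.32,-1.17,-0.98],  [1.34,-4.83,-4.05]] + [[0.23, -0.26, 0.39], [0.25, -0.28, 0.42], [0.02, -0.03, 0.04]]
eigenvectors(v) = [[(-0.73+0j), (-0.04-0.15j), -0.04+0.15j], [0.38+0.00j, (0.29+0.29j), (0.29-0.29j)], [-0.57+0.00j, -0.90+0.00j, -0.90-0.00j]]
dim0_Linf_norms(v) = [4.52, 3.86, 4.76]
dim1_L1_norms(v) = [8.97, 8.51, 12.41]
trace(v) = -4.01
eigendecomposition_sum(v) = [[3.57+0.00j, 1.83+0.00j, 0.43+0.00j], [(-1.89+0j), (-0.97+0j), (-0.23+0j)], [2.79+0.00j, 1.43+0.00j, (0.34+0j)]] + [[(0.47+0j), 1.01-0.70j, 0.08-0.47j], [-1.09+0.63j, -1.40+2.95j, 0.45+1.19j], [(0.71-2.67j), (-2.44-6.73j), (-2.55-1.13j)]] + [[(0.47-0j), 1.01+0.70j, 0.08+0.47j], [-1.09-0.63j, (-1.4-2.95j), (0.45-1.19j)], [(0.71+2.67j), (-2.44+6.73j), -2.55+1.13j]]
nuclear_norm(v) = 16.12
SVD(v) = [[-0.66, 0.33, -0.68], [0.64, -0.22, -0.73], [-0.39, -0.92, -0.07]] @ diag([8.315549029510578, 7.026497192503947, 0.7746493022909353]) @ [[-0.87, -0.43, 0.23], [-0.21, 0.75, 0.63], [-0.45, 0.5, -0.74]]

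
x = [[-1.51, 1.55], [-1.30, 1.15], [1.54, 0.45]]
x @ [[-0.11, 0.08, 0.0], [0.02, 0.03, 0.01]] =[[0.2,  -0.07,  0.02],[0.17,  -0.07,  0.01],[-0.16,  0.14,  0.00]]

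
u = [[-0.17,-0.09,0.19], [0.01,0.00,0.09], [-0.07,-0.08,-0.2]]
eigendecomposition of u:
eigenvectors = [[(0.84+0j), (0.84-0j), -0.61+0.00j], [0.09-0.19j, (0.09+0.19j), (0.78+0j)], [0.02+0.50j, (0.02-0.5j), (-0.11+0j)]]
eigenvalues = [(-0.17+0.13j), (-0.17-0.13j), (-0.02+0j)]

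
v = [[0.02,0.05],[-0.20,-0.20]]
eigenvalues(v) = [-0.04, -0.14]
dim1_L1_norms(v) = [0.07, 0.4]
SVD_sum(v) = [[0.03, 0.04], [-0.2, -0.20]] + [[-0.01, 0.01], [-0.00, 0.0]]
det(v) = 0.01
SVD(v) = [[-0.17,  0.98],[0.98,  0.17]] @ diag([0.28716448756443713, 0.02089394845055016]) @ [[-0.7, -0.72],[-0.72, 0.7]]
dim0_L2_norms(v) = [0.2, 0.21]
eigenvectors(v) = [[0.61, -0.31], [-0.79, 0.95]]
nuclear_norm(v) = 0.31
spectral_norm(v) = 0.29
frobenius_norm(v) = 0.29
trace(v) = -0.18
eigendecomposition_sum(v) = [[-0.08, -0.02], [0.10, 0.03]] + [[0.10, 0.07], [-0.3, -0.23]]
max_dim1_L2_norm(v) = 0.28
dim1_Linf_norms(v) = [0.05, 0.2]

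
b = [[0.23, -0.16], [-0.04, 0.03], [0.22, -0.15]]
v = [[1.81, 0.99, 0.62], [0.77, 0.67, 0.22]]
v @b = [[0.51,-0.35],  [0.20,-0.14]]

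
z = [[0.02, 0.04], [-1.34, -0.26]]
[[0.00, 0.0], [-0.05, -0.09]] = z @ [[0.02, 0.07], [0.08, -0.01]]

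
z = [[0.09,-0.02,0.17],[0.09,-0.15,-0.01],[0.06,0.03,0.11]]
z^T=[[0.09, 0.09, 0.06], [-0.02, -0.15, 0.03], [0.17, -0.01, 0.11]]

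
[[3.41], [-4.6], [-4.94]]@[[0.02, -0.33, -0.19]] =[[0.07, -1.13, -0.65], [-0.09, 1.52, 0.87], [-0.10, 1.63, 0.94]]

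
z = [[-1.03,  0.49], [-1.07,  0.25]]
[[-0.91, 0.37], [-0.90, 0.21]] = z @ [[0.80, -0.04],[-0.18, 0.67]]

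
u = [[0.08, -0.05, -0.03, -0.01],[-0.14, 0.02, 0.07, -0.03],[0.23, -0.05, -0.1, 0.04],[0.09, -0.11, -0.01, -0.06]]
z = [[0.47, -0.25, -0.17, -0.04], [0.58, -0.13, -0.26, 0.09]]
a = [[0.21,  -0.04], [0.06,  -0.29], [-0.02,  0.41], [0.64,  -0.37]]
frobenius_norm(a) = 0.92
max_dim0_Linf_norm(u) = 0.23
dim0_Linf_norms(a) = [0.64, 0.41]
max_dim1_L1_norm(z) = 1.06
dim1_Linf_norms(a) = [0.21, 0.29, 0.41, 0.64]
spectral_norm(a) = 0.83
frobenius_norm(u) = 0.36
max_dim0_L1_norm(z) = 1.05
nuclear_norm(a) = 1.22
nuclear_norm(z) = 0.99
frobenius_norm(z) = 0.86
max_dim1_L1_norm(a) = 1.01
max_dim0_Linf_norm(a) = 0.64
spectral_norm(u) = 0.33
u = a @ z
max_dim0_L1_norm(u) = 0.54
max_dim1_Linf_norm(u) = 0.23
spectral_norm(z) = 0.85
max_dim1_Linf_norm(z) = 0.58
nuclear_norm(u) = 0.46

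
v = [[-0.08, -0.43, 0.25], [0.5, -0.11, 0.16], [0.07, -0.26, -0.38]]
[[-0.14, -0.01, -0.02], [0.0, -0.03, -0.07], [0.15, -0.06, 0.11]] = v @ [[0.15, -0.07, -0.08], [0.05, 0.09, -0.08], [-0.41, 0.08, -0.25]]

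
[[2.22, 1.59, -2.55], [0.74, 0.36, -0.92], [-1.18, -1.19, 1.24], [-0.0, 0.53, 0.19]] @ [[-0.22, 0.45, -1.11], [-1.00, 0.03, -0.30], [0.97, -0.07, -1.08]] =[[-4.55, 1.23, -0.19], [-1.42, 0.41, 0.06], [2.65, -0.65, 0.33], [-0.35, 0.0, -0.36]]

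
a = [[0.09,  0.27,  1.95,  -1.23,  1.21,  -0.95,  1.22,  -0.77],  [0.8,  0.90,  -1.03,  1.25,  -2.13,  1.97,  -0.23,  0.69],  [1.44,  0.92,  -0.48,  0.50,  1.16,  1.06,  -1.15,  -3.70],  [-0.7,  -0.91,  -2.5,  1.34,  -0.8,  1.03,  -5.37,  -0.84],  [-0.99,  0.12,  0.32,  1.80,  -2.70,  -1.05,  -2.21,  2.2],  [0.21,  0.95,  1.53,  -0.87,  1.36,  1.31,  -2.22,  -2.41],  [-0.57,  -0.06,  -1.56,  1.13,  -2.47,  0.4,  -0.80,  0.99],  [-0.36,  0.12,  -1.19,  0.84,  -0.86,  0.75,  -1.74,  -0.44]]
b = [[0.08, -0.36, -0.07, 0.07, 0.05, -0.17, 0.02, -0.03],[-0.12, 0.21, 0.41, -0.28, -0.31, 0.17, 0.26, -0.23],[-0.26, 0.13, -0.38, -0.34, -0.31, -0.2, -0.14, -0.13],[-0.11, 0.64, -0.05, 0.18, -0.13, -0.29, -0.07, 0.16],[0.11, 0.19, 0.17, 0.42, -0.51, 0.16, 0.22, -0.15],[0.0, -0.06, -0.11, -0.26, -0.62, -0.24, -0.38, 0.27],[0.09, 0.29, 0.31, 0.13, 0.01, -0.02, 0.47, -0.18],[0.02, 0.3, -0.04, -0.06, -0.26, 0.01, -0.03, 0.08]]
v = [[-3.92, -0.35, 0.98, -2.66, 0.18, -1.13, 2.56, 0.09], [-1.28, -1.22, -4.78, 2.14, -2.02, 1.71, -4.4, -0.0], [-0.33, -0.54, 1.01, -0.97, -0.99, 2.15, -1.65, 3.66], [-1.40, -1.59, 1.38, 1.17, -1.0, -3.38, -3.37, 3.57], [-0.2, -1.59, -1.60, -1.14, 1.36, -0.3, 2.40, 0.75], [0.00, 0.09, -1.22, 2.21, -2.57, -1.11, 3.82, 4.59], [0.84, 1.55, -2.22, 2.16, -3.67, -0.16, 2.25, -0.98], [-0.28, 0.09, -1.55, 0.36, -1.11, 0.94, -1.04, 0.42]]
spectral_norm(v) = 8.98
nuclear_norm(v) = 38.57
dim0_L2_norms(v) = [4.46, 3.06, 6.17, 4.99, 5.41, 4.74, 8.15, 6.99]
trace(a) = -0.78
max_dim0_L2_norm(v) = 8.15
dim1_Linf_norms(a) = [1.95, 2.13, 3.7, 5.37, 2.7, 2.41, 2.47, 1.74]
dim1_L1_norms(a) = [7.69, 9.0, 10.41, 13.49, 11.39, 10.86, 7.98, 6.3]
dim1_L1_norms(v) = [11.87, 17.55, 11.3, 16.86, 9.34, 15.61, 13.83, 5.79]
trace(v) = -0.04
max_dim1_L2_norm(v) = 7.54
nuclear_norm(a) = 24.58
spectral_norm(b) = 1.15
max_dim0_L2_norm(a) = 6.72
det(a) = 0.44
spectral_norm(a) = 8.45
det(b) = -0.00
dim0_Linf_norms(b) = [0.26, 0.64, 0.41, 0.42, 0.62, 0.29, 0.47, 0.27]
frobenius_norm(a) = 11.99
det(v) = 11698.97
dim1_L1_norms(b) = [0.85, 1.99, 1.89, 1.63, 1.93, 1.94, 1.5, 0.8]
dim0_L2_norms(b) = [0.35, 0.9, 0.68, 0.7, 0.96, 0.52, 0.71, 0.48]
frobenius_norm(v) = 16.11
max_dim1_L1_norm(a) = 13.49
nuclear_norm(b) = 4.53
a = b @ v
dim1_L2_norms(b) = [0.42, 0.74, 0.72, 0.77, 0.78, 0.86, 0.68, 0.41]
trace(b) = -0.11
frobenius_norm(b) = 1.95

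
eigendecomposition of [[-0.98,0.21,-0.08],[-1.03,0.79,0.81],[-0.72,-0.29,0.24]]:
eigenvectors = [[0.81+0.00j, (-0.1+0.07j), (-0.1-0.07j)], [(0.23+0j), (-0.84+0j), (-0.84-0j)], [(0.54+0j), (0.16-0.5j), (0.16+0.5j)]]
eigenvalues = [(-0.97+0j), (0.51+0.56j), (0.51-0.56j)]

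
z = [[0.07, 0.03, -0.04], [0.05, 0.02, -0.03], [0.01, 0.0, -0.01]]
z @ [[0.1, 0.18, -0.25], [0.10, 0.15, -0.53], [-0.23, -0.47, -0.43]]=[[0.02,0.04,-0.02], [0.01,0.03,-0.01], [0.0,0.01,0.0]]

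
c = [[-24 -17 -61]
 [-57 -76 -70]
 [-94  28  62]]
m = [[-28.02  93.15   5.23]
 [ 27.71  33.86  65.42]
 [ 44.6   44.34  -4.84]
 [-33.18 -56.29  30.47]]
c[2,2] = 62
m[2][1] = 44.34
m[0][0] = -28.02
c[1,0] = -57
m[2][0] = 44.6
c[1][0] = -57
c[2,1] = 28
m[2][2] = -4.84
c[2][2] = 62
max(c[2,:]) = 62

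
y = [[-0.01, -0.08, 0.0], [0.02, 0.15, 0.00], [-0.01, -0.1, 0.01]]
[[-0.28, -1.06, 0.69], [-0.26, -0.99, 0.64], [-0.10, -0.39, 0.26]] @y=[[-0.03, -0.21, 0.01], [-0.02, -0.19, 0.01], [-0.01, -0.08, 0.0]]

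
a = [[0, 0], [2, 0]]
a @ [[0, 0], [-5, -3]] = [[0, 0], [0, 0]]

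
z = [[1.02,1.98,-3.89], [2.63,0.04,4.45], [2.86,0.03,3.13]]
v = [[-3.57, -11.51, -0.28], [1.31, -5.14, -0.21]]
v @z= [[-34.71, -7.54, -38.21], [-12.78, 2.38, -28.63]]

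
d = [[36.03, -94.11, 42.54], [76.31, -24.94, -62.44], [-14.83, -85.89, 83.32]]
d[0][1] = -94.11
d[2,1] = -85.89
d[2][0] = -14.83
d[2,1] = -85.89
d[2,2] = 83.32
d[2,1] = -85.89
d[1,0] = 76.31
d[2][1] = -85.89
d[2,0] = -14.83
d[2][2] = 83.32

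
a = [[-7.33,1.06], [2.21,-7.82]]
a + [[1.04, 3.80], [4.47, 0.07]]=[[-6.29, 4.86], [6.68, -7.75]]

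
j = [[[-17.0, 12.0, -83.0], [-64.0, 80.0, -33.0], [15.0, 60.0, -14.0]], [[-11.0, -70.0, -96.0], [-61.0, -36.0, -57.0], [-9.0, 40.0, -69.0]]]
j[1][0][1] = -70.0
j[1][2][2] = -69.0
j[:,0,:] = [[-17.0, 12.0, -83.0], [-11.0, -70.0, -96.0]]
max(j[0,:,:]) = 80.0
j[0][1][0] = -64.0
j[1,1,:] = [-61.0, -36.0, -57.0]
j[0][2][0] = 15.0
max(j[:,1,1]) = 80.0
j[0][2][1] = 60.0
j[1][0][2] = -96.0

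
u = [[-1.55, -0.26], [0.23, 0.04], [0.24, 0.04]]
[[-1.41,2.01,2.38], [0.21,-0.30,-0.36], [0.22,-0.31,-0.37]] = u @ [[0.56, -0.94, -1.17], [2.09, -2.14, -2.19]]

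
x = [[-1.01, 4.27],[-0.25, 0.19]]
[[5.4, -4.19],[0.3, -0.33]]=x@[[-0.27, 0.68], [1.20, -0.82]]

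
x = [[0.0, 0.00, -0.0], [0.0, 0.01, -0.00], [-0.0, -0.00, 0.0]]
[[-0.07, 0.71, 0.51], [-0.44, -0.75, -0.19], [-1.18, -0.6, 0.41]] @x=[[0.00, 0.01, 0.0], [0.0, -0.01, 0.00], [0.0, -0.01, 0.00]]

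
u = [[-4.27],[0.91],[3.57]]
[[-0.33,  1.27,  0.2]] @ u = [[3.28]]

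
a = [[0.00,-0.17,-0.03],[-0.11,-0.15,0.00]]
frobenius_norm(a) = 0.25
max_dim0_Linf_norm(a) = 0.17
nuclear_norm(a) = 0.32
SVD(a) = [[-0.67, -0.74], [-0.74, 0.67]] @ diag([0.24044270038033969, 0.08116223157238964]) @ [[0.34, 0.94, 0.08],[-0.91, 0.3, 0.27]]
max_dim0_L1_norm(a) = 0.32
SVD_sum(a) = [[-0.05, -0.15, -0.01], [-0.06, -0.17, -0.01]] + [[0.05, -0.02, -0.02], [-0.05, 0.02, 0.01]]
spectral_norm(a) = 0.24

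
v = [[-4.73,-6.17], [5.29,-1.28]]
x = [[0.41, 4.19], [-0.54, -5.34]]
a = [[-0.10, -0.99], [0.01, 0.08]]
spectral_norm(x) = 6.82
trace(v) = -6.01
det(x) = 0.07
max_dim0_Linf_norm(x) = 5.34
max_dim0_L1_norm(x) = 9.53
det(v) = 38.69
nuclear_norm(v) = 12.94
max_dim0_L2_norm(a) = 0.99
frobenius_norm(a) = 1.00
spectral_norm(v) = 8.25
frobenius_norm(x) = 6.82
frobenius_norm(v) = 9.49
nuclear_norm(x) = 6.83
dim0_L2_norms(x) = [0.68, 6.79]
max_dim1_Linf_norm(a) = 0.99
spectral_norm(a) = 1.00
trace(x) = -4.93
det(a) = 0.00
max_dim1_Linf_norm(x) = 5.34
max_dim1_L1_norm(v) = 10.9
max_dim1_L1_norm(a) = 1.09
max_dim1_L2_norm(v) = 7.77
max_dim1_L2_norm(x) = 5.37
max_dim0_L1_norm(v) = 10.02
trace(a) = -0.02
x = v @ a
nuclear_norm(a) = 1.00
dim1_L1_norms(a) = [1.09, 0.09]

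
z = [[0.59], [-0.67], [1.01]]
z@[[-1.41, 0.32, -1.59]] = [[-0.83, 0.19, -0.94], [0.94, -0.21, 1.07], [-1.42, 0.32, -1.61]]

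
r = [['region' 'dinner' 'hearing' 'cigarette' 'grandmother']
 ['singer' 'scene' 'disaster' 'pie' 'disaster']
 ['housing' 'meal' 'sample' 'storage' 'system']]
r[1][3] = 'pie'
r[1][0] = 'singer'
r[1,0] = 'singer'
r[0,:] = ['region', 'dinner', 'hearing', 'cigarette', 'grandmother']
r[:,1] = ['dinner', 'scene', 'meal']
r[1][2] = 'disaster'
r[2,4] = 'system'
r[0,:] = ['region', 'dinner', 'hearing', 'cigarette', 'grandmother']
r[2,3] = 'storage'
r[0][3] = 'cigarette'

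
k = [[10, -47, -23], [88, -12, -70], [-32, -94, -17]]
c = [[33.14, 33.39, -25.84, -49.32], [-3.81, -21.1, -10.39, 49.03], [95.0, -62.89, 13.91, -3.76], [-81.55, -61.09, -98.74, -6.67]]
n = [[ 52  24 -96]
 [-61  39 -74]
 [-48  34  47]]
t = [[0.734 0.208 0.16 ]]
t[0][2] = 0.16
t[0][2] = 0.16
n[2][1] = 34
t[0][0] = 0.734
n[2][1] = 34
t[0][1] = 0.208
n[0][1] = 24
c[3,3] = -6.67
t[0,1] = 0.208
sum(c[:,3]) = -10.719999999999999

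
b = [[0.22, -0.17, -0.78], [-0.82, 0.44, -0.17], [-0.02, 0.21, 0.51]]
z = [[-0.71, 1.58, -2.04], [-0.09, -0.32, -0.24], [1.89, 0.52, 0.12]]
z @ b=[[-1.41,0.39,-0.76], [0.25,-0.18,0.00], [-0.01,-0.07,-1.50]]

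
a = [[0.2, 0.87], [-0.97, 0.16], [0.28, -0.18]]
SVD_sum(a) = [[0.09, -0.01],[-0.97, 0.12],[0.30, -0.04]] + [[0.11, 0.88], [0.00, 0.04], [-0.02, -0.14]]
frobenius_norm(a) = 1.37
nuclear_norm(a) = 1.93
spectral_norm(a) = 1.03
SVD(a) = [[-0.09, -0.99], [0.95, -0.04], [-0.29, 0.16]] @ diag([1.031173918317028, 0.9004889506166677]) @ [[-0.99,  0.13], [-0.13,  -0.99]]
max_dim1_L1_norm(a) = 1.13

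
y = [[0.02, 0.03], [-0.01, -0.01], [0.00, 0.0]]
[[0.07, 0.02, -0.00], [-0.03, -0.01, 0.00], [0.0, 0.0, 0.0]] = y@[[1.76, 0.23, 0.29], [1.11, 0.54, -0.34]]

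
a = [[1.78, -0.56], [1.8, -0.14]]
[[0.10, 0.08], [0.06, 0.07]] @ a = [[0.32, -0.07], [0.23, -0.04]]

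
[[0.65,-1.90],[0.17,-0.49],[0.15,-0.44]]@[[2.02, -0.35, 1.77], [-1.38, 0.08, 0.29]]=[[3.94, -0.38, 0.60],  [1.02, -0.1, 0.16],  [0.91, -0.09, 0.14]]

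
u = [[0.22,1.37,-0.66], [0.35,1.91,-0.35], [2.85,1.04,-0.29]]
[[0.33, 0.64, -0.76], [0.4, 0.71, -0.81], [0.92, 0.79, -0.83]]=u @ [[0.26, 0.14, -0.13], [0.14, 0.29, -0.32], [-0.13, -0.32, 0.44]]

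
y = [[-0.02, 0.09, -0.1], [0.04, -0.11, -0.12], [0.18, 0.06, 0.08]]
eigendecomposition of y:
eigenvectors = [[(0.05-0.55j), (0.05+0.55j), (0.48+0j)], [(0.21-0.35j), 0.21+0.35j, (-0.87+0j)], [-0.73+0.00j, (-0.73-0j), -0.15+0.00j]]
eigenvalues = [(0.05+0.16j), (0.05-0.16j), (-0.15+0j)]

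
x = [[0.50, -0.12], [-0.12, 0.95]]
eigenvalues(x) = [0.47, 0.98]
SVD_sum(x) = [[0.06, -0.23], [-0.23, 0.92]] + [[0.44, 0.11], [0.11, 0.03]]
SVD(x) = [[-0.24, 0.97], [0.97, 0.24]] @ diag([0.9800000000000001, 0.47]) @ [[-0.24, 0.97], [0.97, 0.24]]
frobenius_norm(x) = 1.09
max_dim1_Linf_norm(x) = 0.95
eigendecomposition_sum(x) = [[0.44, 0.11],[0.11, 0.03]] + [[0.06,  -0.23], [-0.23,  0.92]]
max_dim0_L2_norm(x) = 0.96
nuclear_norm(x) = 1.45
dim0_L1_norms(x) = [0.62, 1.07]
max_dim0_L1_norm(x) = 1.07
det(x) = 0.46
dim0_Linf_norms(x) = [0.5, 0.95]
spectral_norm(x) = 0.98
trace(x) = 1.45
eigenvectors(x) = [[-0.97, 0.24], [-0.24, -0.97]]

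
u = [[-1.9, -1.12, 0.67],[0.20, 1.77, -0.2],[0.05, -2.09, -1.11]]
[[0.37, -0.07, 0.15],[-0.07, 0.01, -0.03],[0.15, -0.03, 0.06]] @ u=[[-0.71,-0.85,0.10], [0.13,0.16,-0.02], [-0.29,-0.35,0.04]]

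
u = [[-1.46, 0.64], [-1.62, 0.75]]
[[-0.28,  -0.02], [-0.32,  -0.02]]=u @ [[0.16, 0.09], [-0.08, 0.17]]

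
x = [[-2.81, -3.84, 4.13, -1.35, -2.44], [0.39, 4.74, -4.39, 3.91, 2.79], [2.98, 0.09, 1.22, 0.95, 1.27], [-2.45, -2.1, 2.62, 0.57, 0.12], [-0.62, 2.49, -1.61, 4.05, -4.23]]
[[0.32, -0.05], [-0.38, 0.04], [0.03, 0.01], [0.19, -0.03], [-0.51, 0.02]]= x @ [[-0.06,0.01], [0.22,-0.02], [0.22,-0.02], [-0.14,0.01], [0.04,-0.0]]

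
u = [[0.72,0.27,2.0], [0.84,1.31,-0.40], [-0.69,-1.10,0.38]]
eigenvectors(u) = [[(0.7+0j),(0.7-0j),(-0.79+0j)],[(-0.22-0.49j),-0.22+0.49j,0.57+0.00j],[0.20+0.42j,(0.2-0.42j),(0.21+0j)]]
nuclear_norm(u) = 4.24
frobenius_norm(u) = 3.00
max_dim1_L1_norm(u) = 2.99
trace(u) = 2.41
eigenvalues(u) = [(1.21+0.99j), (1.21-0.99j), (-0+0j)]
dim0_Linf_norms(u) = [0.84, 1.31, 2.0]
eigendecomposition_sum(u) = [[0.36+0.76j, (0.13+1j), (1+0.16j)], [0.42-0.49j, (0.66-0.4j), -0.20-0.75j], [(-0.35+0.43j), (-0.55+0.36j), 0.19+0.63j]] + [[(0.36-0.76j), (0.13-1j), (1-0.16j)], [0.42+0.49j, 0.66+0.40j, (-0.2+0.75j)], [-0.35-0.43j, (-0.55-0.36j), (0.19-0.63j)]] + [[(-0-0j), 0.00-0.00j, 0.00-0.00j], [0j, -0.00+0.00j, -0.00+0.00j], [0j, (-0+0j), -0.00+0.00j]]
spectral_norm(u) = 2.16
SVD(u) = [[-0.88, 0.48, -0.02], [-0.38, -0.66, 0.64], [0.30, 0.57, 0.76]] @ diag([2.161283606691201, 2.0814293122462235, 0.0022780627938230745]) @ [[-0.53, -0.49, -0.69], [-0.29, -0.66, 0.69], [0.79, -0.57, -0.21]]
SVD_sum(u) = [[1.01, 0.93, 1.3],  [0.44, 0.4, 0.56],  [-0.35, -0.32, -0.45]] + [[-0.29,-0.66,0.70], [0.40,0.91,-0.96], [-0.35,-0.78,0.83]] + [[-0.00, 0.00, 0.0], [0.00, -0.00, -0.0], [0.00, -0.0, -0.0]]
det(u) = -0.01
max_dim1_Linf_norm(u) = 2.0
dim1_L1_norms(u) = [2.99, 2.55, 2.17]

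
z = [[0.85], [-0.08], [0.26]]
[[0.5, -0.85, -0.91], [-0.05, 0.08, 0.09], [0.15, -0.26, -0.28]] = z @ [[0.59, -1.0, -1.07]]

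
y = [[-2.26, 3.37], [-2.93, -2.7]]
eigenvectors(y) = [[0.73+0.00j,(0.73-0j)], [(-0.05+0.68j),(-0.05-0.68j)]]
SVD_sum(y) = [[0.19, 3.22], [-0.17, -2.86]] + [[-2.45, 0.15],  [-2.76, 0.16]]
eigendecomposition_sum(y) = [[-1.13+1.65j, 1.68+1.33j],[-1.46-1.16j, (-1.35+1.48j)]] + [[(-1.13-1.65j),1.68-1.33j], [-1.46+1.16j,(-1.35-1.48j)]]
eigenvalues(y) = [(-2.48+3.13j), (-2.48-3.13j)]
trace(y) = -4.96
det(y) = 15.98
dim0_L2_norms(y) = [3.7, 4.32]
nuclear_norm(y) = 8.02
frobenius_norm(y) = 5.69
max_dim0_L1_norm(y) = 6.07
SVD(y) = [[-0.75, 0.66], [0.66, 0.75]] @ diag([4.320229127594199, 3.697975160150035]) @ [[-0.06,-1.0], [-1.0,0.06]]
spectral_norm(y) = 4.32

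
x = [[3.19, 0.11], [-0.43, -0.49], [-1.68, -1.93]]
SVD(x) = [[-0.80, -0.6], [0.15, -0.2], [0.59, -0.77]] @ diag([3.8146821241904747, 1.6151471423315094]) @ [[-0.94, -0.34], [-0.34, 0.94]]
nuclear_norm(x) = 5.43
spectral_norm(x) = 3.81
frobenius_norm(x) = 4.14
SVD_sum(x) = [[2.86,1.03], [-0.54,-0.19], [-2.10,-0.76]] + [[0.33, -0.92], [0.11, -0.30], [0.42, -1.17]]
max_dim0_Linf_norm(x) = 3.19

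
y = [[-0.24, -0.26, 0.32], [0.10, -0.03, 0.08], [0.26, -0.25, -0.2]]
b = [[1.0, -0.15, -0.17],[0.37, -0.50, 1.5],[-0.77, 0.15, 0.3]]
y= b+[[-1.24,-0.11,0.49], [-0.27,0.47,-1.42], [1.03,-0.40,-0.50]]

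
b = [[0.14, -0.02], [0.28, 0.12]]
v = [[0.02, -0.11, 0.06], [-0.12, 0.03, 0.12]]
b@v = [[0.01, -0.02, 0.01],[-0.01, -0.03, 0.03]]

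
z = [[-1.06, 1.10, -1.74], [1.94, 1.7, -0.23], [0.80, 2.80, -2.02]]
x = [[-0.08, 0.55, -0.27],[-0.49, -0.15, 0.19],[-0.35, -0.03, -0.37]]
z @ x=[[0.15, -0.7, 1.14], [-0.91, 0.82, -0.12], [-0.73, 0.08, 1.06]]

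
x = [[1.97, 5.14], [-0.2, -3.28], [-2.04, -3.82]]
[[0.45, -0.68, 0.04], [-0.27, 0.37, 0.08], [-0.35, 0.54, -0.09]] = x@[[0.02, -0.06, 0.10],[0.08, -0.11, -0.03]]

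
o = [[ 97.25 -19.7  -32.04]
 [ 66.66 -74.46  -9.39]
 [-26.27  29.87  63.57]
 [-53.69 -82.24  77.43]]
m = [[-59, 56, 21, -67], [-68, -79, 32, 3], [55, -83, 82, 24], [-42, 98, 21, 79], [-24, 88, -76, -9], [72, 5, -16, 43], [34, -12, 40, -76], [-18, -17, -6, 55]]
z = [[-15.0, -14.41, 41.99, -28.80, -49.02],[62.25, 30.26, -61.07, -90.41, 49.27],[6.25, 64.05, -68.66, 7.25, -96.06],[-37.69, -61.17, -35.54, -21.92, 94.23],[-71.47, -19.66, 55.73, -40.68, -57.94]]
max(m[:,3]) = 79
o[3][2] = 77.43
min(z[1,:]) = -90.41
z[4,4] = -57.94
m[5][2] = -16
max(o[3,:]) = 77.43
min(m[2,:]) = -83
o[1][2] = -9.39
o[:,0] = [97.25, 66.66, -26.27, -53.69]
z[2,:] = [6.25, 64.05, -68.66, 7.25, -96.06]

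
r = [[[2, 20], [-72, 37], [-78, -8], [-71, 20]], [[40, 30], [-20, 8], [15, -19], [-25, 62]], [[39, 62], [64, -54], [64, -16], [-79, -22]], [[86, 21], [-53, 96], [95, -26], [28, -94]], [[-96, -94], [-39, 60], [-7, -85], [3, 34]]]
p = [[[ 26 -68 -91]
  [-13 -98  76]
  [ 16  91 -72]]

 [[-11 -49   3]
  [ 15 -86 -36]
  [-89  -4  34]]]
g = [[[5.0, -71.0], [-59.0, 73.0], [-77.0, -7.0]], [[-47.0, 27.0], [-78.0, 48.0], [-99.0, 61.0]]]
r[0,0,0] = 2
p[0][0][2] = -91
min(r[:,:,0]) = -96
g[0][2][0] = -77.0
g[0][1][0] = -59.0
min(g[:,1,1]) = 48.0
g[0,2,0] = -77.0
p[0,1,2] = 76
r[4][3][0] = 3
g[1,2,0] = -99.0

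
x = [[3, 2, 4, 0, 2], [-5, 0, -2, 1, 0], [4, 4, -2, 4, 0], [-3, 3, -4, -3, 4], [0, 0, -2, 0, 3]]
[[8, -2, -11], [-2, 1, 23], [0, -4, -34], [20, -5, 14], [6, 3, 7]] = x@[[0, 0, -5], [2, -2, -3], [0, 0, 1], [-2, 1, 0], [2, 1, 3]]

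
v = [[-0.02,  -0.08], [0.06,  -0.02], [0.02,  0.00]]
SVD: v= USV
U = [[-0.99,0.11], [-0.12,-0.95], [0.04,-0.3]]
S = [0.08, 0.07]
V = [[0.16, 0.99], [-0.99, 0.16]]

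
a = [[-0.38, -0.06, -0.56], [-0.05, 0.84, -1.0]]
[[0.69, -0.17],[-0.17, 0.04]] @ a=[[-0.25,-0.18,-0.22],[0.06,0.04,0.06]]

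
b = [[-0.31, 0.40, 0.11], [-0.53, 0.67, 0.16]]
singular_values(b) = [1.01, 0.01]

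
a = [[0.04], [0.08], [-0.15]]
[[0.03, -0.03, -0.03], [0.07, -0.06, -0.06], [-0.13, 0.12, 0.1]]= a @ [[0.84, -0.78, -0.69]]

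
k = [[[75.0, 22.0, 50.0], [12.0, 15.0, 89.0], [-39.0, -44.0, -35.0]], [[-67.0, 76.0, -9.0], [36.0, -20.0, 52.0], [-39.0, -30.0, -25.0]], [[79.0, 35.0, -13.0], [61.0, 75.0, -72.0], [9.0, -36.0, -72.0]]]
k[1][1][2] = 52.0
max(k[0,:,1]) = 22.0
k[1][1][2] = 52.0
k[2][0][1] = 35.0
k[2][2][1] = -36.0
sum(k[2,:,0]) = 149.0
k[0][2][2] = -35.0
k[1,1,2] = 52.0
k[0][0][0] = 75.0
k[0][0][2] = 50.0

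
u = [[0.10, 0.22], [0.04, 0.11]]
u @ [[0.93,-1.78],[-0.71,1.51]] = [[-0.06, 0.15], [-0.04, 0.09]]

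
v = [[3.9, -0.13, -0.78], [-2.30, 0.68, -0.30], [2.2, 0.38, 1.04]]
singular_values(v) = [5.04, 1.36, 0.7]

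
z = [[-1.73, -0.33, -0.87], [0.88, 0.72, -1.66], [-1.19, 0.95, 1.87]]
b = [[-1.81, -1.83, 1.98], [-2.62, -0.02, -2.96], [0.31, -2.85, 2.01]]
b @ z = [[-0.84, 1.16, 8.32],[8.04, -1.96, -3.22],[-5.44, -0.24, 8.22]]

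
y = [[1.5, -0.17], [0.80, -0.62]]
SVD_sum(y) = [[1.44, -0.4], [0.90, -0.25]] + [[0.06, 0.23],[-0.10, -0.37]]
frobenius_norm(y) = 1.82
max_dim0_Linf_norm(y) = 1.5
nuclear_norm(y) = 2.21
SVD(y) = [[-0.85,  -0.53],  [-0.53,  0.85]] @ diag([1.7606614901356843, 0.45096686924117985]) @ [[-0.96, 0.27],  [-0.27, -0.96]]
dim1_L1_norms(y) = [1.67, 1.42]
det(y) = -0.79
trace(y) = 0.88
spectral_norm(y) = 1.76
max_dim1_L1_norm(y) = 1.67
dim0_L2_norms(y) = [1.7, 0.64]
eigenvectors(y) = [[0.93, 0.08], [0.36, 1.00]]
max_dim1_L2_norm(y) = 1.51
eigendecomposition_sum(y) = [[1.48, -0.12], [0.58, -0.05]] + [[0.02, -0.05], [0.22, -0.57]]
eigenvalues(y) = [1.43, -0.55]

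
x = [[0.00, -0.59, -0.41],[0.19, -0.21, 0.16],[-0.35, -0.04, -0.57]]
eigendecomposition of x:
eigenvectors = [[0.18,-0.81,0.58], [-0.43,-0.32,0.58], [0.89,0.50,-0.58]]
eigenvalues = [-0.62, 0.02, -0.18]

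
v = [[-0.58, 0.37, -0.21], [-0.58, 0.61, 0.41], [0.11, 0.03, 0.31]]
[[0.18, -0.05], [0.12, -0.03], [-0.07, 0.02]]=v @ [[-0.2, 0.05], [0.10, -0.03], [-0.15, 0.04]]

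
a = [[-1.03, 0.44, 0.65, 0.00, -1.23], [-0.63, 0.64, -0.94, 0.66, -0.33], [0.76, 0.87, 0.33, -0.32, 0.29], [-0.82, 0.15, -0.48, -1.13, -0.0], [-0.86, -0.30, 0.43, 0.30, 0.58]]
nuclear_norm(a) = 7.06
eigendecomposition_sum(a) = [[-0.65-0.48j,-0.00-0.16j,(0.25+0.39j),(0.02+0.75j),-0.36-0.39j], [-0.04+0.16j,-0.03+0.01j,0.05-0.08j,0.14-0.06j,-0.05+0.10j], [(0.27-0.02j),0.03+0.04j,(-0.15-0.04j),(-0.16-0.18j),0.17+0.02j], [-0.29-1.07j,(0.13-0.17j),-0.06+0.63j,(-0.61+0.82j),(-0.06-0.72j)], [-0.27-0.05j,-0.02-0.05j,0.13+0.08j,(0.12+0.22j),-0.17-0.06j]] + [[-0.65+0.48j,(-0+0.16j),0.25-0.39j,(0.02-0.75j),(-0.36+0.39j)], [-0.04-0.16j,-0.03-0.01j,0.05+0.08j,(0.14+0.06j),(-0.05-0.1j)], [0.27+0.02j,0.03-0.04j,-0.15+0.04j,-0.16+0.18j,(0.17-0.02j)], [(-0.29+1.07j),(0.13+0.17j),-0.06-0.63j,-0.61-0.82j,(-0.06+0.72j)], [(-0.27+0.05j),(-0.02+0.05j),(0.13-0.08j),0.12-0.22j,-0.17+0.06j]] + [[(0.07+0.1j), (0.2-0.16j), 0.18+0.22j, -0.00-0.07j, (-0.02+0.09j)],  [(-0.25+0.16j), 0.36+0.53j, (-0.57+0.41j), (0.19+0j), (-0.23-0.06j)],  [(0.12+0.19j), 0.40-0.26j, 0.30+0.43j, 0.00-0.14j, -0.05+0.17j],  [(-0.09-0.02j), (-0.05+0.2j), -0.22-0.05j, 0.04+0.05j, -0.04-0.07j],  [(-0.05-0.04j), (-0.09+0.1j), -0.12-0.10j, 0.01+0.04j, 0.00-0.05j]] + [[0.07-0.10j,  (0.2+0.16j),  (0.18-0.22j),  -0.00+0.07j,  -0.02-0.09j], [-0.25-0.16j,  0.36-0.53j,  -0.57-0.41j,  (0.19-0j),  -0.23+0.06j], [(0.12-0.19j),  0.40+0.26j,  0.30-0.43j,  0.14j,  -0.05-0.17j], [(-0.09+0.02j),  -0.05-0.20j,  -0.22+0.05j,  (0.04-0.05j),  -0.04+0.07j], [-0.05+0.04j,  (-0.09-0.1j),  -0.12+0.10j,  (0.01-0.04j),  0.05j]] + [[(0.12-0j), (0.04-0j), -0.21+0.00j, -0.03-0.00j, (-0.48+0j)],[-0.06+0.00j, (-0.02+0j), (0.09-0j), (0.01+0j), 0.22-0.00j],[(-0.01+0j), -0.00+0.00j, (0.02-0j), 0.00+0.00j, 0.04-0.00j],[-0.05+0.00j, -0.01+0.00j, 0.08-0.00j, (0.01+0j), (0.19-0j)],[(-0.23+0j), -0.07+0.00j, 0.39-0.00j, 0.05+0.00j, (0.91-0j)]]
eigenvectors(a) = [[(0.45-0.35j), 0.45+0.35j, 0.02+0.29j, (0.02-0.29j), (-0.45+0j)], [(-0.1-0.06j), (-0.1+0.06j), -0.73+0.00j, (-0.73-0j), 0.20+0.00j], [(-0.04+0.18j), (-0.04-0.18j), -0.01+0.55j, (-0.01-0.55j), 0.04+0.00j], [(0.77+0j), (0.77-0j), -0.16-0.18j, -0.16+0.18j, (0.18+0j)], [0.08-0.17j, (0.08+0.17j), (-0.04-0.15j), -0.04+0.15j, 0.85+0.00j]]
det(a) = 4.65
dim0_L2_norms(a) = [1.86, 1.21, 1.35, 1.38, 1.43]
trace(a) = -0.61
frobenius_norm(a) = 3.27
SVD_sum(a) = [[-1.29, 0.23, -0.08, 0.03, -0.78], [-0.73, 0.13, -0.05, 0.02, -0.44], [0.58, -0.10, 0.04, -0.01, 0.35], [-0.6, 0.11, -0.04, 0.01, -0.37], [-0.31, 0.05, -0.02, 0.01, -0.19]] + [[0.17,0.32,0.05,-0.27,-0.21], [-0.04,-0.08,-0.01,0.07,0.05], [0.31,0.57,0.09,-0.49,-0.37], [0.13,0.24,0.04,-0.20,-0.16], [-0.29,-0.54,-0.09,0.46,0.35]] + [[0.06, 0.07, -0.02, 0.17, -0.07],[0.23, 0.25, -0.07, 0.63, -0.27],[0.03, 0.04, -0.01, 0.09, -0.04],[-0.32, -0.35, 0.10, -0.89, 0.38],[-0.10, -0.11, 0.03, -0.29, 0.12]] + [[0.02, -0.16, 0.71, 0.07, -0.15], [-0.02, 0.20, -0.87, -0.09, 0.19], [0.00, -0.01, 0.05, 0.01, -0.01], [-0.02, 0.13, -0.59, -0.06, 0.12], [0.01, -0.08, 0.34, 0.03, -0.07]] + [[0.01, -0.01, -0.01, -0.00, -0.01], [-0.06, 0.15, 0.06, 0.03, 0.14], [-0.16, 0.37, 0.16, 0.09, 0.36], [-0.01, 0.02, 0.01, 0.0, 0.02], [-0.16, 0.38, 0.16, 0.09, 0.37]]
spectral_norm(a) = 2.05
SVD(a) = [[-0.75,-0.36,0.15,-0.54,0.03], [-0.42,0.09,0.55,0.66,-0.27], [0.33,-0.65,0.08,-0.04,-0.68], [-0.35,-0.27,-0.78,0.45,-0.03], [-0.18,0.61,-0.25,-0.26,-0.68]] @ diag([2.0487768905294916, 1.3929475587494573, 1.3885270579477418, 1.3830378588958547, 0.8478851582696741]) @ [[0.84, -0.15, 0.05, -0.02, 0.51],[-0.34, -0.64, -0.1, 0.54, 0.41],[0.3, 0.32, -0.09, 0.82, -0.35],[-0.03, 0.22, -0.95, -0.09, 0.20],[0.28, -0.65, -0.27, -0.15, -0.63]]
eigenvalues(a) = [(-1.6+0.24j), (-1.6-0.24j), (0.77+1.05j), (0.77-1.05j), (1.04+0j)]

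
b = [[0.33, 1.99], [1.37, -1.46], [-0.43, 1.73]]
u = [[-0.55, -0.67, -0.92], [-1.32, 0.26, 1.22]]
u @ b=[[-0.7, -1.71], [-0.6, -0.90]]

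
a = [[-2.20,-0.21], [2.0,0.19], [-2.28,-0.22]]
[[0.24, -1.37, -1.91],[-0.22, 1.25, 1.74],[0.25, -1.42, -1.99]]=a @ [[-0.02, 0.58, 0.79], [-0.94, 0.45, 0.84]]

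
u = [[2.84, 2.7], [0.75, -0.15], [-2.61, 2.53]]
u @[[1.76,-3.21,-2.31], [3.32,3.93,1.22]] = [[13.96, 1.49, -3.27], [0.82, -3.00, -1.92], [3.81, 18.32, 9.12]]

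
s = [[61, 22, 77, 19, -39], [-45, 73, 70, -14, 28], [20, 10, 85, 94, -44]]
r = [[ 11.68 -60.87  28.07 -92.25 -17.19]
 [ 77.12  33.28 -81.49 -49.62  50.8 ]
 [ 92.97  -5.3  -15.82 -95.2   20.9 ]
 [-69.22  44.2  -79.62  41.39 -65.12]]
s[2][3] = 94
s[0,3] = 19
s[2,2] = 85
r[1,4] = 50.8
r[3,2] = -79.62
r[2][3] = -95.2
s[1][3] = -14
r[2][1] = -5.3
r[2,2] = -15.82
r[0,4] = -17.19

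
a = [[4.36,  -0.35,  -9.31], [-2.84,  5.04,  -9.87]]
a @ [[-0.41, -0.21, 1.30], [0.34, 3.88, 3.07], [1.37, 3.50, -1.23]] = [[-14.66, -34.86, 16.04],[-10.64, -14.39, 23.92]]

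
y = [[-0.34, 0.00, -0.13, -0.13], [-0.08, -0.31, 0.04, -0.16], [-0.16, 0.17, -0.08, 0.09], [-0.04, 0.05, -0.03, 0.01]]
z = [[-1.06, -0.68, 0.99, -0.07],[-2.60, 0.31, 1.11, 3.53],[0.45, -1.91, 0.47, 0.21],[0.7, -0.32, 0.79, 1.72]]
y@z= [[0.21, 0.52, -0.5, -0.23], [0.8, -0.07, -0.53, -1.36], [-0.25, 0.29, 0.06, 0.75], [-0.09, 0.10, 0.01, 0.19]]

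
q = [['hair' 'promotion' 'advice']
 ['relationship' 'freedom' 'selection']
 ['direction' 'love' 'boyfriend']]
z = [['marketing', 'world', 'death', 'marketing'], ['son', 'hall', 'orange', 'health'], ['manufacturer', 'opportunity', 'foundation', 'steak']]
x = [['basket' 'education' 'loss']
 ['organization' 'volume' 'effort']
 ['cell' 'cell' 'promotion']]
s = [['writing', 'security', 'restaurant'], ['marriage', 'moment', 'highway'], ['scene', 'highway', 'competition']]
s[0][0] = 'writing'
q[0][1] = 'promotion'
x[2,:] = ['cell', 'cell', 'promotion']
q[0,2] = 'advice'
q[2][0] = 'direction'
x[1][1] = 'volume'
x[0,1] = 'education'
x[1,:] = ['organization', 'volume', 'effort']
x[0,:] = ['basket', 'education', 'loss']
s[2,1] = 'highway'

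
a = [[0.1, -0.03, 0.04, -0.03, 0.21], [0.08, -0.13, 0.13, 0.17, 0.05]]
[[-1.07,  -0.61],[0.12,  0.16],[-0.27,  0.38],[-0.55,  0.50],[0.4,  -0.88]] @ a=[[-0.16, 0.11, -0.12, -0.07, -0.26], [0.02, -0.02, 0.03, 0.02, 0.03], [0.0, -0.04, 0.04, 0.07, -0.04], [-0.02, -0.05, 0.04, 0.10, -0.09], [-0.03, 0.10, -0.10, -0.16, 0.04]]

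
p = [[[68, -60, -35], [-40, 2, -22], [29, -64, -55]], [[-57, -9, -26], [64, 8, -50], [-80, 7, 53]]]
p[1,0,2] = -26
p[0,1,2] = -22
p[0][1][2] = -22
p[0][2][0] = 29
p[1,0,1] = -9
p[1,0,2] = -26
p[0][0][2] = -35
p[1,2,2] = 53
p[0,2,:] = [29, -64, -55]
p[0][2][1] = -64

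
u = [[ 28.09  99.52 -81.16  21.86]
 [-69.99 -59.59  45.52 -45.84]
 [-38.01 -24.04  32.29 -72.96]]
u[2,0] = -38.01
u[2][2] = 32.29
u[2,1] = -24.04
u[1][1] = -59.59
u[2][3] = -72.96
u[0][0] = 28.09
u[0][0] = 28.09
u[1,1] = -59.59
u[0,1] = 99.52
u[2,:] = [-38.01, -24.04, 32.29, -72.96]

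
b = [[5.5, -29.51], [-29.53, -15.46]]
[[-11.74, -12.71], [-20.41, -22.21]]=b @ [[0.44, 0.48], [0.48, 0.52]]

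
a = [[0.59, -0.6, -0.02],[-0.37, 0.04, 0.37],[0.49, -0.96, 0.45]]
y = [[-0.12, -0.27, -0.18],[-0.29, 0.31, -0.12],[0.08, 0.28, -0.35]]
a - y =[[0.71, -0.33, 0.16],[-0.08, -0.27, 0.49],[0.41, -1.24, 0.80]]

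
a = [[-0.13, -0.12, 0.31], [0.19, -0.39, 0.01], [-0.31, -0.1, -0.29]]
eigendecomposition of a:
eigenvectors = [[(0.68+0j), (0.68-0j), -0.11+0.00j], [(0.17-0.28j), (0.17+0.28j), (0.89+0j)], [-0.09+0.65j, -0.09-0.65j, 0.45+0.00j]]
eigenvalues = [(-0.2+0.34j), (-0.2-0.34j), (-0.41+0j)]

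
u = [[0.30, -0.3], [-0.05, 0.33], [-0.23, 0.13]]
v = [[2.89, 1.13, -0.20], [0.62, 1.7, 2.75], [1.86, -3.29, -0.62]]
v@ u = [[0.86, -0.52], [-0.53, 0.73], [0.87, -1.72]]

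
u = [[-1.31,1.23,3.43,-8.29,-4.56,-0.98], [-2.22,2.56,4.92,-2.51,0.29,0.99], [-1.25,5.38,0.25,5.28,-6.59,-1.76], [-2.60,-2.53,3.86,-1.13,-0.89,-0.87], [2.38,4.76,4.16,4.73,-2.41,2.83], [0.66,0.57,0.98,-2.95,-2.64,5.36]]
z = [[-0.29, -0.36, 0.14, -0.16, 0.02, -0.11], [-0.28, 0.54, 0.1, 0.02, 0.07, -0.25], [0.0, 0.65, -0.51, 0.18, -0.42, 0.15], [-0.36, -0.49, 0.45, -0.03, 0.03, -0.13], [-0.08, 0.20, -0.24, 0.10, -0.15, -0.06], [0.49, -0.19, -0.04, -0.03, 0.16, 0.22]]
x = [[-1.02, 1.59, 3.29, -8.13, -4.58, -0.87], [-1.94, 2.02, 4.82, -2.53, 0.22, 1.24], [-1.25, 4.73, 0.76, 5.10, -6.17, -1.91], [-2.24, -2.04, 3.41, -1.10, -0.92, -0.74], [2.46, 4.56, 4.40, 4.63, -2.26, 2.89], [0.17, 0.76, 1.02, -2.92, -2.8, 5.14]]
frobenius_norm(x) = 19.56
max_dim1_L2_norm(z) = 0.96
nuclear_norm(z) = 2.92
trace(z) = -0.22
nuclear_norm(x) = 41.86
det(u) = -54026.47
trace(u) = 3.32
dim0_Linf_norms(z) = [0.49, 0.65, 0.51, 0.18, 0.42, 0.25]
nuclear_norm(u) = 43.79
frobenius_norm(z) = 1.65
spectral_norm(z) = 1.31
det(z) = 0.00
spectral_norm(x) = 12.09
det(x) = -38356.05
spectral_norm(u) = 12.63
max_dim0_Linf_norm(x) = 8.13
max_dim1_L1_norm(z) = 1.91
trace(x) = 3.54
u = x + z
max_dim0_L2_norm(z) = 1.08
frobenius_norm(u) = 20.31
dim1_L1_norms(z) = [1.08, 1.26, 1.91, 1.49, 0.83, 1.13]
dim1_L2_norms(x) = [10.11, 6.25, 9.6, 4.84, 9.01, 6.67]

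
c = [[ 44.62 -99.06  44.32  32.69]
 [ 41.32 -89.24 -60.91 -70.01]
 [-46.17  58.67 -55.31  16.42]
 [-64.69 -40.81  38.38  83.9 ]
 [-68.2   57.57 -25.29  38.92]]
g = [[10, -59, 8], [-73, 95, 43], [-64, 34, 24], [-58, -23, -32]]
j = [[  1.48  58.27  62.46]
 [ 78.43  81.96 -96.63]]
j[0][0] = 1.48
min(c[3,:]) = -64.69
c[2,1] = 58.67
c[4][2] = -25.29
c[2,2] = -55.31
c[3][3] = 83.9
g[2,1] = 34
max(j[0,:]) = 62.46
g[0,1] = -59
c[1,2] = -60.91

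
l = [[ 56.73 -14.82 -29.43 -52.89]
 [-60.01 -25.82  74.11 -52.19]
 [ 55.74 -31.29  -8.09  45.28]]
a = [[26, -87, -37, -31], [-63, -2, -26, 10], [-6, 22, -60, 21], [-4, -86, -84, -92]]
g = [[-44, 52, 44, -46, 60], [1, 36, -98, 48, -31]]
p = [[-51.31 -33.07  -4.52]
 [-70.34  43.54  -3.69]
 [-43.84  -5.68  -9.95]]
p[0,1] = -33.07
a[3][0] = -4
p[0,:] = [-51.31, -33.07, -4.52]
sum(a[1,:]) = -81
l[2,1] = -31.29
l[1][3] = -52.19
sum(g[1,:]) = -44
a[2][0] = -6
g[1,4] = -31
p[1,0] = -70.34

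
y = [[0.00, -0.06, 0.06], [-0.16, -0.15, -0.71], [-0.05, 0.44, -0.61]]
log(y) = [[-6.18+3.21j, -0.08-0.08j, -0.68+0.41j], [(0.43-0.49j), (0.52+0.01j), (-2.99-0.06j)], [1.21-0.62j, 1.91+0.02j, -1.30-0.08j]]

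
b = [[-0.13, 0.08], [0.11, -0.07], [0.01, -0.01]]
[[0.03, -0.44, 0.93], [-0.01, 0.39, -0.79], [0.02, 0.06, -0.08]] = b@ [[-2.91,-1.32,-6.03], [-4.41,-7.68,1.79]]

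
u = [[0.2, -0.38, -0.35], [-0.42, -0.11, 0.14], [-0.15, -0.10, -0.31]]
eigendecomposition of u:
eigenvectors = [[-0.81, 0.58, 0.06], [0.58, 0.38, -0.64], [0.08, 0.72, 0.77]]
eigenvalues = [0.5, -0.48, -0.24]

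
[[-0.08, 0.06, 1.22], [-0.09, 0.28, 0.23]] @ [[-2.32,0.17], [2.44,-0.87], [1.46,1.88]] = [[2.11, 2.23], [1.23, 0.17]]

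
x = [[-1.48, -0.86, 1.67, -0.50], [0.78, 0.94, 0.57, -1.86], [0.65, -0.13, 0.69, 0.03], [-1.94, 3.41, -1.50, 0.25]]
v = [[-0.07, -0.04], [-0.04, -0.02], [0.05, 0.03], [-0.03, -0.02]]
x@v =[[0.24, 0.14], [-0.01, 0.00], [-0.01, -0.0], [-0.08, -0.04]]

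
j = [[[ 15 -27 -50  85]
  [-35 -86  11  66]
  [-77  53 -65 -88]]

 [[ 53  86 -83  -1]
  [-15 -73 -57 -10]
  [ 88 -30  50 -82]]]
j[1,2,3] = -82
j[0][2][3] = -88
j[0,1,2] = 11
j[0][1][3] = 66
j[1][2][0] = 88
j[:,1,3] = [66, -10]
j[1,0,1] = 86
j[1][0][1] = 86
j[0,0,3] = 85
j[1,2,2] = 50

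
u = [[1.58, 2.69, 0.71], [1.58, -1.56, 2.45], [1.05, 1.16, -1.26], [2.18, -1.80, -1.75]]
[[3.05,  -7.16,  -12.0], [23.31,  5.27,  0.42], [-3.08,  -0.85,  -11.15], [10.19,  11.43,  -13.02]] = u @ [[5.38, 1.64, -5.51], [-3.1, -3.35, -1.89], [4.07, -1.04, 2.52]]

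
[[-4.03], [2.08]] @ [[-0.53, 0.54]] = [[2.14,-2.18], [-1.10,1.12]]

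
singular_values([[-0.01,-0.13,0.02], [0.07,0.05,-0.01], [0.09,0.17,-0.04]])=[0.24, 0.06, 0.01]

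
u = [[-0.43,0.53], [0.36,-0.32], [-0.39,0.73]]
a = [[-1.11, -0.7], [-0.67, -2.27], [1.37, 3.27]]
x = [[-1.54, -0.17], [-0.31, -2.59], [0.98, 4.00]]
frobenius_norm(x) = 5.12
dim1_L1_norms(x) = [1.71, 2.9, 4.98]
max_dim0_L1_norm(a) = 6.24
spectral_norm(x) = 4.89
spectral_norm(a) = 4.39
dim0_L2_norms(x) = [1.85, 4.77]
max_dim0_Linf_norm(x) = 4.0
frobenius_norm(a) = 4.46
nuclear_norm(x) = 6.38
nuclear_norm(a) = 5.18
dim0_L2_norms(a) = [1.89, 4.04]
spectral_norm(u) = 1.17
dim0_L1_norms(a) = [3.15, 6.24]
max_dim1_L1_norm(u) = 1.12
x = a + u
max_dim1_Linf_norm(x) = 4.0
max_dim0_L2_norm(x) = 4.77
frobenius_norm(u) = 1.18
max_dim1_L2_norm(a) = 3.55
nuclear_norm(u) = 1.32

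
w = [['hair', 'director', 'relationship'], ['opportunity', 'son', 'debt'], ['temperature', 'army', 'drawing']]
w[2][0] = 'temperature'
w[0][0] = 'hair'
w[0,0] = 'hair'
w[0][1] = 'director'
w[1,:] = ['opportunity', 'son', 'debt']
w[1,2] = 'debt'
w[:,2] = ['relationship', 'debt', 'drawing']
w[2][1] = 'army'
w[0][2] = 'relationship'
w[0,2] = 'relationship'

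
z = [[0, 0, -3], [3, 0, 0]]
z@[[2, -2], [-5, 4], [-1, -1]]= [[3, 3], [6, -6]]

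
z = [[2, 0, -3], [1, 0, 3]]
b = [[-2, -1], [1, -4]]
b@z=[[-5, 0, 3], [-2, 0, -15]]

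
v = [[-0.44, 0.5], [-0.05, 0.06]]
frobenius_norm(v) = 0.67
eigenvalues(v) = [-0.38, 0.0]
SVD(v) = [[-0.99,-0.12], [-0.12,0.99]] @ diag([0.670593499444008, 0.002087702909677391]) @ [[0.66, -0.75], [0.75, 0.66]]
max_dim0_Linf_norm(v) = 0.5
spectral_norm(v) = 0.67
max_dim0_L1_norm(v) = 0.56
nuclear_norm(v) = 0.67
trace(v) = -0.38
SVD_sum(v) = [[-0.44, 0.5], [-0.05, 0.06]] + [[-0.00, -0.00], [0.00, 0.0]]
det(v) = -0.00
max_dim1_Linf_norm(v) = 0.5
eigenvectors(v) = [[-0.99, -0.75], [-0.11, -0.66]]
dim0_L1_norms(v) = [0.49, 0.56]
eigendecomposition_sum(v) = [[-0.44,0.50], [-0.05,0.06]] + [[-0.00,0.0], [-0.00,0.00]]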